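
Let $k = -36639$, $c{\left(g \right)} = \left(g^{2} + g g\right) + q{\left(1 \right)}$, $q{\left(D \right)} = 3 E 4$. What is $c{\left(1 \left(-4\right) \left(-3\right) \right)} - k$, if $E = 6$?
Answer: $36999$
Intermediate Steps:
$q{\left(D \right)} = 72$ ($q{\left(D \right)} = 3 \cdot 6 \cdot 4 = 18 \cdot 4 = 72$)
$c{\left(g \right)} = 72 + 2 g^{2}$ ($c{\left(g \right)} = \left(g^{2} + g g\right) + 72 = \left(g^{2} + g^{2}\right) + 72 = 2 g^{2} + 72 = 72 + 2 g^{2}$)
$c{\left(1 \left(-4\right) \left(-3\right) \right)} - k = \left(72 + 2 \left(1 \left(-4\right) \left(-3\right)\right)^{2}\right) - -36639 = \left(72 + 2 \left(\left(-4\right) \left(-3\right)\right)^{2}\right) + 36639 = \left(72 + 2 \cdot 12^{2}\right) + 36639 = \left(72 + 2 \cdot 144\right) + 36639 = \left(72 + 288\right) + 36639 = 360 + 36639 = 36999$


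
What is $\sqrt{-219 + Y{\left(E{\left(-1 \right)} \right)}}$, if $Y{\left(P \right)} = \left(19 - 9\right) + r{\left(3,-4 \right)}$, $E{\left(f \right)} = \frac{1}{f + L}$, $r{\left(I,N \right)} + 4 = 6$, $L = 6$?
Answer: $3 i \sqrt{23} \approx 14.387 i$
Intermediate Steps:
$r{\left(I,N \right)} = 2$ ($r{\left(I,N \right)} = -4 + 6 = 2$)
$E{\left(f \right)} = \frac{1}{6 + f}$ ($E{\left(f \right)} = \frac{1}{f + 6} = \frac{1}{6 + f}$)
$Y{\left(P \right)} = 12$ ($Y{\left(P \right)} = \left(19 - 9\right) + 2 = 10 + 2 = 12$)
$\sqrt{-219 + Y{\left(E{\left(-1 \right)} \right)}} = \sqrt{-219 + 12} = \sqrt{-207} = 3 i \sqrt{23}$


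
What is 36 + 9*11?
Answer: 135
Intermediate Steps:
36 + 9*11 = 36 + 99 = 135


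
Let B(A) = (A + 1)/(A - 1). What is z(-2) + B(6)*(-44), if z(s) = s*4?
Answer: -348/5 ≈ -69.600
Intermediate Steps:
B(A) = (1 + A)/(-1 + A)
z(s) = 4*s
z(-2) + B(6)*(-44) = 4*(-2) + ((1 + 6)/(-1 + 6))*(-44) = -8 + (7/5)*(-44) = -8 - 308/5 = -348/5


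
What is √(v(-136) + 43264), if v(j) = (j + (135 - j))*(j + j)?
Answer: 4*√409 ≈ 80.895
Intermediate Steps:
v(j) = 270*j (v(j) = 135*(2*j) = 270*j)
√(v(-136) + 43264) = √(270*(-136) + 43264) = √(-36720 + 43264) = √6544 = 4*√409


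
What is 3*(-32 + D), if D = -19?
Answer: -153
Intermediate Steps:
3*(-32 + D) = 3*(-32 - 19) = 3*(-51) = -153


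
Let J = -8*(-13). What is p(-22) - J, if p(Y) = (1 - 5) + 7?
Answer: -101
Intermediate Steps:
p(Y) = 3 (p(Y) = -4 + 7 = 3)
J = 104
p(-22) - J = 3 - 1*104 = 3 - 104 = -101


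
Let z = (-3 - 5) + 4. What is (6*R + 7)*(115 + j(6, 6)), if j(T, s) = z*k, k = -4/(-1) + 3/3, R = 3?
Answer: 2375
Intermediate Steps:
z = -4 (z = -8 + 4 = -4)
k = 5 (k = -4*(-1) + 3*(⅓) = 4 + 1 = 5)
j(T, s) = -20 (j(T, s) = -4*5 = -20)
(6*R + 7)*(115 + j(6, 6)) = (6*3 + 7)*(115 - 20) = (18 + 7)*95 = 25*95 = 2375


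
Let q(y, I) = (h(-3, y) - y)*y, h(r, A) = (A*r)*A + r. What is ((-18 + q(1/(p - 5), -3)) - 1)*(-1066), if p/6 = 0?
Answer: 2453932/125 ≈ 19631.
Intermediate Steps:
p = 0 (p = 6*0 = 0)
h(r, A) = r + r*A**2 (h(r, A) = r*A**2 + r = r + r*A**2)
q(y, I) = y*(-3 - y - 3*y**2) (q(y, I) = (-3*(1 + y**2) - y)*y = ((-3 - 3*y**2) - y)*y = (-3 - y - 3*y**2)*y = y*(-3 - y - 3*y**2))
((-18 + q(1/(p - 5), -3)) - 1)*(-1066) = ((-18 - (3 + 1/(0 - 5) + 3*(1/(0 - 5))**2)/(0 - 5)) - 1)*(-1066) = ((-18 - 1*(3 + 1/(-5) + 3*(1/(-5))**2)/(-5)) - 1)*(-1066) = ((-18 - 1*(-1/5)*(3 - 1/5 + 3*(-1/5)**2)) - 1)*(-1066) = ((-18 - 1*(-1/5)*(3 - 1/5 + 3*(1/25))) - 1)*(-1066) = ((-18 - 1*(-1/5)*(3 - 1/5 + 3/25)) - 1)*(-1066) = ((-18 - 1*(-1/5)*73/25) - 1)*(-1066) = ((-18 + 73/125) - 1)*(-1066) = (-2177/125 - 1)*(-1066) = -2302/125*(-1066) = 2453932/125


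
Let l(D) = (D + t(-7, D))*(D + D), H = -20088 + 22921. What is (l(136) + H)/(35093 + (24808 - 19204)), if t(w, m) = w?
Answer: 37921/40697 ≈ 0.93179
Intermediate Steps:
H = 2833
l(D) = 2*D*(-7 + D) (l(D) = (D - 7)*(D + D) = (-7 + D)*(2*D) = 2*D*(-7 + D))
(l(136) + H)/(35093 + (24808 - 19204)) = (2*136*(-7 + 136) + 2833)/(35093 + (24808 - 19204)) = (2*136*129 + 2833)/(35093 + 5604) = (35088 + 2833)/40697 = 37921*(1/40697) = 37921/40697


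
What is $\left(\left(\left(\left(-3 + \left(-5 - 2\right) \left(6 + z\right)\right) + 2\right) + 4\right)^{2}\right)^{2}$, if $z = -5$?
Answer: $256$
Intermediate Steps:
$\left(\left(\left(\left(-3 + \left(-5 - 2\right) \left(6 + z\right)\right) + 2\right) + 4\right)^{2}\right)^{2} = \left(\left(\left(\left(-3 + \left(-5 - 2\right) \left(6 - 5\right)\right) + 2\right) + 4\right)^{2}\right)^{2} = \left(\left(\left(\left(-3 - 7\right) + 2\right) + 4\right)^{2}\right)^{2} = \left(\left(\left(-10 + 2\right) + 4\right)^{2}\right)^{2} = \left(\left(-8 + 4\right)^{2}\right)^{2} = \left(\left(-4\right)^{2}\right)^{2} = 16^{2} = 256$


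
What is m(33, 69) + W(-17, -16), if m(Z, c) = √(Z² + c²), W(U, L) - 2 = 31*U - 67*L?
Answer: 547 + 15*√26 ≈ 623.49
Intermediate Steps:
W(U, L) = 2 - 67*L + 31*U (W(U, L) = 2 + (31*U - 67*L) = 2 + (-67*L + 31*U) = 2 - 67*L + 31*U)
m(33, 69) + W(-17, -16) = √(33² + 69²) + (2 - 67*(-16) + 31*(-17)) = √(1089 + 4761) + (2 + 1072 - 527) = √5850 + 547 = 15*√26 + 547 = 547 + 15*√26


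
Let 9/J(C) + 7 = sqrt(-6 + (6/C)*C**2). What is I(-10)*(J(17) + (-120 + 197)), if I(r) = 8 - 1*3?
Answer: 18410/47 + 180*sqrt(6)/47 ≈ 401.08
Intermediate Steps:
I(r) = 5 (I(r) = 8 - 3 = 5)
J(C) = 9/(-7 + sqrt(-6 + 6*C)) (J(C) = 9/(-7 + sqrt(-6 + (6/C)*C**2)) = 9/(-7 + sqrt(-6 + 6*C)))
I(-10)*(J(17) + (-120 + 197)) = 5*(9/(-7 + sqrt(6)*sqrt(-1 + 17)) + (-120 + 197)) = 5*(9/(-7 + sqrt(6)*sqrt(16)) + 77) = 5*(9/(-7 + sqrt(6)*4) + 77) = 5*(9/(-7 + 4*sqrt(6)) + 77) = 5*(77 + 9/(-7 + 4*sqrt(6))) = 385 + 45/(-7 + 4*sqrt(6))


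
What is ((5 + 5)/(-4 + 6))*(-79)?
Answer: -395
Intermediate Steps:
((5 + 5)/(-4 + 6))*(-79) = (10/2)*(-79) = (10*(1/2))*(-79) = 5*(-79) = -395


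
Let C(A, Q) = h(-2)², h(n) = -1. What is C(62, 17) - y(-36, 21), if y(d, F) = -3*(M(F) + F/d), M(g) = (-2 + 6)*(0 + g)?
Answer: 1005/4 ≈ 251.25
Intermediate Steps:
M(g) = 4*g
C(A, Q) = 1 (C(A, Q) = (-1)² = 1)
y(d, F) = -12*F - 3*F/d (y(d, F) = -3*(4*F + F/d) = -12*F - 3*F/d)
C(62, 17) - y(-36, 21) = 1 - (-12*21 - 3*21/(-36)) = 1 - (-252 - 3*21*(-1/36)) = 1 - (-252 + 7/4) = 1 - 1*(-1001/4) = 1 + 1001/4 = 1005/4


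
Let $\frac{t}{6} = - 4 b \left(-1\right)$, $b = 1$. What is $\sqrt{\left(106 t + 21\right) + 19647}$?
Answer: $6 \sqrt{617} \approx 149.04$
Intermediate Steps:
$t = 24$ ($t = 6 \left(-4\right) 1 \left(-1\right) = 6 \left(\left(-4\right) \left(-1\right)\right) = 6 \cdot 4 = 24$)
$\sqrt{\left(106 t + 21\right) + 19647} = \sqrt{\left(106 \cdot 24 + 21\right) + 19647} = \sqrt{\left(2544 + 21\right) + 19647} = \sqrt{2565 + 19647} = \sqrt{22212} = 6 \sqrt{617}$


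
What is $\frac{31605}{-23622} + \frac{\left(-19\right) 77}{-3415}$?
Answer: $- \frac{24457363}{26889710} \approx -0.90954$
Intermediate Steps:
$\frac{31605}{-23622} + \frac{\left(-19\right) 77}{-3415} = 31605 \left(- \frac{1}{23622}\right) - - \frac{1463}{3415} = - \frac{10535}{7874} + \frac{1463}{3415} = - \frac{24457363}{26889710}$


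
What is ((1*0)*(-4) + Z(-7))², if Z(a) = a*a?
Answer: 2401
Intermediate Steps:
Z(a) = a²
((1*0)*(-4) + Z(-7))² = ((1*0)*(-4) + (-7)²)² = (0*(-4) + 49)² = (0 + 49)² = 49² = 2401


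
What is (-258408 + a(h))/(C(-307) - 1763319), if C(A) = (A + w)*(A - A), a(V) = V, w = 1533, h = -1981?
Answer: 260389/1763319 ≈ 0.14767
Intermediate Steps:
C(A) = 0 (C(A) = (A + 1533)*(A - A) = (1533 + A)*0 = 0)
(-258408 + a(h))/(C(-307) - 1763319) = (-258408 - 1981)/(0 - 1763319) = -260389/(-1763319) = -260389*(-1/1763319) = 260389/1763319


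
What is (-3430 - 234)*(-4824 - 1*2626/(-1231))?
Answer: 21748470752/1231 ≈ 1.7667e+7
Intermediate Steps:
(-3430 - 234)*(-4824 - 1*2626/(-1231)) = -3664*(-4824 - 2626*(-1/1231)) = -3664*(-4824 + 2626/1231) = -3664*(-5935718/1231) = 21748470752/1231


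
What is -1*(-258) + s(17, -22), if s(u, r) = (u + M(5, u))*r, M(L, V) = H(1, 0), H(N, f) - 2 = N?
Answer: -182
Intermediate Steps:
H(N, f) = 2 + N
M(L, V) = 3 (M(L, V) = 2 + 1 = 3)
s(u, r) = r*(3 + u) (s(u, r) = (u + 3)*r = (3 + u)*r = r*(3 + u))
-1*(-258) + s(17, -22) = -1*(-258) - 22*(3 + 17) = 258 - 22*20 = 258 - 440 = -182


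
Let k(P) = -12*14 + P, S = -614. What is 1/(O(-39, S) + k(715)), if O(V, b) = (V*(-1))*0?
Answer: 1/547 ≈ 0.0018282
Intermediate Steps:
k(P) = -168 + P
O(V, b) = 0 (O(V, b) = -V*0 = 0)
1/(O(-39, S) + k(715)) = 1/(0 + (-168 + 715)) = 1/(0 + 547) = 1/547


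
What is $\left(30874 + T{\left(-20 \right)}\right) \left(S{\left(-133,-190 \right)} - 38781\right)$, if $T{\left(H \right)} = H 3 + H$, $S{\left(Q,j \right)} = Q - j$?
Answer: $-1192466856$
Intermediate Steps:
$T{\left(H \right)} = 4 H$ ($T{\left(H \right)} = 3 H + H = 4 H$)
$\left(30874 + T{\left(-20 \right)}\right) \left(S{\left(-133,-190 \right)} - 38781\right) = \left(30874 + 4 \left(-20\right)\right) \left(\left(-133 - -190\right) - 38781\right) = \left(30874 - 80\right) \left(\left(-133 + 190\right) - 38781\right) = 30794 \left(57 - 38781\right) = 30794 \left(-38724\right) = -1192466856$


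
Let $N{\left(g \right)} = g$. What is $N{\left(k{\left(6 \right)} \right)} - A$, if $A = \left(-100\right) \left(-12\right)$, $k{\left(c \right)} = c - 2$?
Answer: $-1196$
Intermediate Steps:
$k{\left(c \right)} = -2 + c$ ($k{\left(c \right)} = c - 2 = -2 + c$)
$A = 1200$
$N{\left(k{\left(6 \right)} \right)} - A = \left(-2 + 6\right) - 1200 = 4 - 1200 = -1196$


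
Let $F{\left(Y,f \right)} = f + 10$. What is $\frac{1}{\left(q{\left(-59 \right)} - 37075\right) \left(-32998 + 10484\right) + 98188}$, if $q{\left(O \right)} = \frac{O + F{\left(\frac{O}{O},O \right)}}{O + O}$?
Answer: $\frac{59}{49252263786} \approx 1.1979 \cdot 10^{-9}$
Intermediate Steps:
$F{\left(Y,f \right)} = 10 + f$
$q{\left(O \right)} = \frac{10 + 2 O}{2 O}$ ($q{\left(O \right)} = \frac{O + \left(10 + O\right)}{O + O} = \frac{10 + 2 O}{2 O}$)
$\frac{1}{\left(q{\left(-59 \right)} - 37075\right) \left(-32998 + 10484\right) + 98188} = \frac{1}{\left(\frac{5 - 59}{-59} - 37075\right) \left(-32998 + 10484\right) + 98188} = \frac{1}{\left(\left(- \frac{1}{59}\right) \left(-54\right) - 37075\right) \left(-22514\right) + 98188} = \frac{1}{\left(\frac{54}{59} - 37075\right) \left(-22514\right) + 98188} = \frac{1}{\left(- \frac{2187371}{59}\right) \left(-22514\right) + 98188} = \frac{1}{\frac{49246470694}{59} + 98188} = \frac{1}{\frac{49252263786}{59}} = \frac{59}{49252263786}$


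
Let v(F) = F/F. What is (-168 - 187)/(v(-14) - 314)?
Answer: 355/313 ≈ 1.1342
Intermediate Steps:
v(F) = 1
(-168 - 187)/(v(-14) - 314) = (-168 - 187)/(1 - 314) = -355/(-313) = -355*(-1/313) = 355/313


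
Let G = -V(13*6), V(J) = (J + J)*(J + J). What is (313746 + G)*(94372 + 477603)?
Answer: 165535284750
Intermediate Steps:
V(J) = 4*J**2 (V(J) = (2*J)*(2*J) = 4*J**2)
G = -24336 (G = -4*(13*6)**2 = -4*78**2 = -4*6084 = -1*24336 = -24336)
(313746 + G)*(94372 + 477603) = (313746 - 24336)*(94372 + 477603) = 289410*571975 = 165535284750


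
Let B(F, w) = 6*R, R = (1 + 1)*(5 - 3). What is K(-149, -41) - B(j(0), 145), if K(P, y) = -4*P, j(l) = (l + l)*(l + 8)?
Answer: 572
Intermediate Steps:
j(l) = 2*l*(8 + l) (j(l) = (2*l)*(8 + l) = 2*l*(8 + l))
R = 4 (R = 2*2 = 4)
B(F, w) = 24 (B(F, w) = 6*4 = 24)
K(-149, -41) - B(j(0), 145) = -4*(-149) - 1*24 = 596 - 24 = 572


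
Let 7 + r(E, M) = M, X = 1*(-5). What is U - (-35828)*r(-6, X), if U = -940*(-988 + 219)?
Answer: 292924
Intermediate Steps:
X = -5
r(E, M) = -7 + M
U = 722860 (U = -940*(-769) = 722860)
U - (-35828)*r(-6, X) = 722860 - (-35828)*(-7 - 5) = 722860 - (-35828)*(-12) = 722860 - 1*429936 = 722860 - 429936 = 292924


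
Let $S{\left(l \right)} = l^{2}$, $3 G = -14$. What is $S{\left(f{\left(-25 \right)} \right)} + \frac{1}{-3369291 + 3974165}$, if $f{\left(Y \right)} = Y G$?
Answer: $\frac{74097065009}{5443866} \approx 13611.0$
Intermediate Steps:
$G = - \frac{14}{3}$ ($G = \frac{1}{3} \left(-14\right) = - \frac{14}{3} \approx -4.6667$)
$f{\left(Y \right)} = - \frac{14 Y}{3}$ ($f{\left(Y \right)} = Y \left(- \frac{14}{3}\right) = - \frac{14 Y}{3}$)
$S{\left(f{\left(-25 \right)} \right)} + \frac{1}{-3369291 + 3974165} = \left(\left(- \frac{14}{3}\right) \left(-25\right)\right)^{2} + \frac{1}{-3369291 + 3974165} = \left(\frac{350}{3}\right)^{2} + \frac{1}{604874} = \frac{122500}{9} + \frac{1}{604874} = \frac{74097065009}{5443866}$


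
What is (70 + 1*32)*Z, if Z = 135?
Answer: 13770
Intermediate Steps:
(70 + 1*32)*Z = (70 + 1*32)*135 = (70 + 32)*135 = 102*135 = 13770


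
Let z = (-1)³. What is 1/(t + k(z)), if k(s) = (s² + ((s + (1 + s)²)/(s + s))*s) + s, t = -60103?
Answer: -2/120207 ≈ -1.6638e-5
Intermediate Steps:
z = -1
k(s) = s² + (1 + s)²/2 + 3*s/2 (k(s) = (s² + ((s + (1 + s)²)/((2*s)))*s) + s = (s² + ((s + (1 + s)²)*(1/(2*s)))*s) + s = (s² + ((s + (1 + s)²)/(2*s))*s) + s = (s² + (s/2 + (1 + s)²/2)) + s = (s² + s/2 + (1 + s)²/2) + s = s² + (1 + s)²/2 + 3*s/2)
1/(t + k(z)) = 1/(-60103 + (½ + (3/2)*(-1)² + (5/2)*(-1))) = 1/(-60103 + (½ + (3/2)*1 - 5/2)) = 1/(-60103 + (½ + 3/2 - 5/2)) = 1/(-60103 - ½) = 1/(-120207/2) = -2/120207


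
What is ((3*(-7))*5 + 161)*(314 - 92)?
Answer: 12432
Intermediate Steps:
((3*(-7))*5 + 161)*(314 - 92) = (-21*5 + 161)*222 = (-105 + 161)*222 = 56*222 = 12432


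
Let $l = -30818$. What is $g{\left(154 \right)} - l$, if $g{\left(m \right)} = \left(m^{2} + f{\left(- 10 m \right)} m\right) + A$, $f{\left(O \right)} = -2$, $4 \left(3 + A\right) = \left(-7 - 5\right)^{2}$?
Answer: $54259$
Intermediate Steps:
$A = 33$ ($A = -3 + \frac{\left(-7 - 5\right)^{2}}{4} = -3 + \frac{\left(-12\right)^{2}}{4} = -3 + \frac{1}{4} \cdot 144 = -3 + 36 = 33$)
$g{\left(m \right)} = 33 + m^{2} - 2 m$ ($g{\left(m \right)} = \left(m^{2} - 2 m\right) + 33 = 33 + m^{2} - 2 m$)
$g{\left(154 \right)} - l = \left(33 + 154^{2} - 308\right) - -30818 = \left(33 + 23716 - 308\right) + 30818 = 23441 + 30818 = 54259$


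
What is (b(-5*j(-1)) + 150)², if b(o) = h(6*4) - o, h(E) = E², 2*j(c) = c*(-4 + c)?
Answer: 2181529/4 ≈ 5.4538e+5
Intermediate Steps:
j(c) = c*(-4 + c)/2 (j(c) = (c*(-4 + c))/2 = c*(-4 + c)/2)
b(o) = 576 - o (b(o) = (6*4)² - o = 24² - o = 576 - o)
(b(-5*j(-1)) + 150)² = ((576 - (-5)*(½)*(-1)*(-4 - 1)) + 150)² = ((576 - (-5)*(½)*(-1)*(-5)) + 150)² = ((576 - (-5)*5/2) + 150)² = ((576 - 1*(-25/2)) + 150)² = ((576 + 25/2) + 150)² = (1177/2 + 150)² = (1477/2)² = 2181529/4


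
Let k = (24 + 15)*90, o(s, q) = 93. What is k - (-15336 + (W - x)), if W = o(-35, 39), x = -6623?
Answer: 12130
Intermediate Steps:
W = 93
k = 3510 (k = 39*90 = 3510)
k - (-15336 + (W - x)) = 3510 - (-15336 + (93 - 1*(-6623))) = 3510 - (-15336 + (93 + 6623)) = 3510 - (-15336 + 6716) = 3510 - 1*(-8620) = 3510 + 8620 = 12130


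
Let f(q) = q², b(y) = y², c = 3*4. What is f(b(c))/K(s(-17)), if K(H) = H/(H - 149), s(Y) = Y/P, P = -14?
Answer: -42902784/17 ≈ -2.5237e+6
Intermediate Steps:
s(Y) = -Y/14 (s(Y) = Y/(-14) = Y*(-1/14) = -Y/14)
c = 12
K(H) = H/(-149 + H)
f(b(c))/K(s(-17)) = (12²)²/(((-1/14*(-17))/(-149 - 1/14*(-17)))) = 144²/((17/(14*(-149 + 17/14)))) = 20736/((17/(14*(-2069/14)))) = 20736/(((17/14)*(-14/2069))) = 20736/(-17/2069) = 20736*(-2069/17) = -42902784/17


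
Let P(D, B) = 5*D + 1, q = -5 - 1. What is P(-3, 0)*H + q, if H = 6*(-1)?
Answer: 78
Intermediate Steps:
q = -6
P(D, B) = 1 + 5*D
H = -6
P(-3, 0)*H + q = (1 + 5*(-3))*(-6) - 6 = (1 - 15)*(-6) - 6 = -14*(-6) - 6 = 84 - 6 = 78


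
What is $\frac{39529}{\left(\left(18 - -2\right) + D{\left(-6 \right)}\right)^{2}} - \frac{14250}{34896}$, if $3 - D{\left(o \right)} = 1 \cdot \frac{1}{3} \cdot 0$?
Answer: $\frac{228644289}{3076664} \approx 74.316$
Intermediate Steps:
$D{\left(o \right)} = 3$ ($D{\left(o \right)} = 3 - 1 \cdot \frac{1}{3} \cdot 0 = 3 - \frac{1}{3} \cdot 0 = 3 - 0 = 3 + 0 = 3$)
$\frac{39529}{\left(\left(18 - -2\right) + D{\left(-6 \right)}\right)^{2}} - \frac{14250}{34896} = \frac{39529}{\left(\left(18 - -2\right) + 3\right)^{2}} - \frac{14250}{34896} = \frac{39529}{\left(\left(18 + 2\right) + 3\right)^{2}} - \frac{2375}{5816} = \frac{39529}{\left(20 + 3\right)^{2}} - \frac{2375}{5816} = \frac{39529}{23^{2}} - \frac{2375}{5816} = \frac{39529}{529} - \frac{2375}{5816} = \frac{228644289}{3076664}$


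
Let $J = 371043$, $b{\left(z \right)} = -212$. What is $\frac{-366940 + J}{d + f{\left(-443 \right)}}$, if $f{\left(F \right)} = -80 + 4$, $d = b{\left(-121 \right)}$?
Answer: $- \frac{4103}{288} \approx -14.247$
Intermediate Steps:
$d = -212$
$f{\left(F \right)} = -76$
$\frac{-366940 + J}{d + f{\left(-443 \right)}} = \frac{-366940 + 371043}{-212 - 76} = \frac{4103}{-288} = 4103 \left(- \frac{1}{288}\right) = - \frac{4103}{288}$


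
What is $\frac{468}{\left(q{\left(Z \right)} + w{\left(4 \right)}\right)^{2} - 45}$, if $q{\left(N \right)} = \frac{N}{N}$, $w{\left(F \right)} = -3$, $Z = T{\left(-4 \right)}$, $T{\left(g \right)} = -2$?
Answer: $- \frac{468}{41} \approx -11.415$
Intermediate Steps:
$Z = -2$
$q{\left(N \right)} = 1$
$\frac{468}{\left(q{\left(Z \right)} + w{\left(4 \right)}\right)^{2} - 45} = \frac{468}{\left(1 - 3\right)^{2} - 45} = \frac{468}{\left(-2\right)^{2} - 45} = \frac{468}{4 - 45} = \frac{468}{-41} = 468 \left(- \frac{1}{41}\right) = - \frac{468}{41}$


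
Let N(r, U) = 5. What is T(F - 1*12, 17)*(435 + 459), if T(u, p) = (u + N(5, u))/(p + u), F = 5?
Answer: -894/5 ≈ -178.80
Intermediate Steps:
T(u, p) = (5 + u)/(p + u) (T(u, p) = (u + 5)/(p + u) = (5 + u)/(p + u))
T(F - 1*12, 17)*(435 + 459) = ((5 + (5 - 1*12))/(17 + (5 - 1*12)))*(435 + 459) = ((5 + (5 - 12))/(17 + (5 - 12)))*894 = ((5 - 7)/(17 - 7))*894 = (-2/10)*894 = ((1/10)*(-2))*894 = -1/5*894 = -894/5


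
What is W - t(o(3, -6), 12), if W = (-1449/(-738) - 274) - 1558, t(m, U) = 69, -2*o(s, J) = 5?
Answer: -155721/82 ≈ -1899.0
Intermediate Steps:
o(s, J) = -5/2 (o(s, J) = -½*5 = -5/2)
W = -150063/82 (W = (-1449*(-1/738) - 274) - 1558 = (161/82 - 274) - 1558 = -22307/82 - 1558 = -150063/82 ≈ -1830.0)
W - t(o(3, -6), 12) = -150063/82 - 1*69 = -150063/82 - 69 = -155721/82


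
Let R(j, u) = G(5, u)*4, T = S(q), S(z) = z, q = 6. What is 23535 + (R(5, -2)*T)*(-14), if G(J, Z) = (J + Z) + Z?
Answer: 23199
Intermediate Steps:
T = 6
G(J, Z) = J + 2*Z
R(j, u) = 20 + 8*u (R(j, u) = (5 + 2*u)*4 = 20 + 8*u)
23535 + (R(5, -2)*T)*(-14) = 23535 + ((20 + 8*(-2))*6)*(-14) = 23535 + ((20 - 16)*6)*(-14) = 23535 + (4*6)*(-14) = 23535 + 24*(-14) = 23535 - 336 = 23199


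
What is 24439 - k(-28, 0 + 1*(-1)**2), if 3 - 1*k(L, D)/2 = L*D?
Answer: 24377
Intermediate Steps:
k(L, D) = 6 - 2*D*L (k(L, D) = 6 - 2*L*D = 6 - 2*D*L)
24439 - k(-28, 0 + 1*(-1)**2) = 24439 - (6 - 2*(0 + 1*(-1)**2)*(-28)) = 24439 - (6 - 2*(0 + 1*1)*(-28)) = 24439 - (6 - 2*(0 + 1)*(-28)) = 24439 - (6 - 2*1*(-28)) = 24439 - (6 + 56) = 24439 - 1*62 = 24439 - 62 = 24377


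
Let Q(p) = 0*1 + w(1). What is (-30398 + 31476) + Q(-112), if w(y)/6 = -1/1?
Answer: 1072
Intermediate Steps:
w(y) = -6 (w(y) = 6*(-1/1) = 6*(-1*1) = 6*(-1) = -6)
Q(p) = -6 (Q(p) = 0*1 - 6 = 0 - 6 = -6)
(-30398 + 31476) + Q(-112) = (-30398 + 31476) - 6 = 1078 - 6 = 1072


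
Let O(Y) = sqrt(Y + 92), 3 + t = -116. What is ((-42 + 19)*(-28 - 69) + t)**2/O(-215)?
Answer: -1486848*I*sqrt(123)/41 ≈ -4.0219e+5*I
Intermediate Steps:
t = -119 (t = -3 - 116 = -119)
O(Y) = sqrt(92 + Y)
((-42 + 19)*(-28 - 69) + t)**2/O(-215) = ((-42 + 19)*(-28 - 69) - 119)**2/(sqrt(92 - 215)) = (-23*(-97) - 119)**2/(sqrt(-123)) = (2231 - 119)**2/((I*sqrt(123))) = 2112**2*(-I*sqrt(123)/123) = 4460544*(-I*sqrt(123)/123) = -1486848*I*sqrt(123)/41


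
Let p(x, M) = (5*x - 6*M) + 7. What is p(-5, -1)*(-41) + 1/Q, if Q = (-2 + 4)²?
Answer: 1969/4 ≈ 492.25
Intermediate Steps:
p(x, M) = 7 - 6*M + 5*x (p(x, M) = (-6*M + 5*x) + 7 = 7 - 6*M + 5*x)
Q = 4 (Q = 2² = 4)
p(-5, -1)*(-41) + 1/Q = (7 - 6*(-1) + 5*(-5))*(-41) + 1/4 = (7 + 6 - 25)*(-41) + ¼ = -12*(-41) + ¼ = 492 + ¼ = 1969/4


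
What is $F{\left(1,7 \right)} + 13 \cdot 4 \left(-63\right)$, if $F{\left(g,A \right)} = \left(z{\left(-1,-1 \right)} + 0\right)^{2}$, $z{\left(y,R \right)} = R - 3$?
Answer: $-3260$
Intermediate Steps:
$z{\left(y,R \right)} = -3 + R$
$F{\left(g,A \right)} = 16$ ($F{\left(g,A \right)} = \left(\left(-3 - 1\right) + 0\right)^{2} = \left(-4 + 0\right)^{2} = \left(-4\right)^{2} = 16$)
$F{\left(1,7 \right)} + 13 \cdot 4 \left(-63\right) = 16 + 13 \cdot 4 \left(-63\right) = 16 + 52 \left(-63\right) = 16 - 3276 = -3260$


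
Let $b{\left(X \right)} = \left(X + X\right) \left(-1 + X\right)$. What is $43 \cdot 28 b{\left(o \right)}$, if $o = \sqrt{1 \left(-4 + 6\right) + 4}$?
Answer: $14448 - 2408 \sqrt{6} \approx 8549.6$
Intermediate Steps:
$o = \sqrt{6}$ ($o = \sqrt{1 \cdot 2 + 4} = \sqrt{2 + 4} = \sqrt{6} \approx 2.4495$)
$b{\left(X \right)} = 2 X \left(-1 + X\right)$
$43 \cdot 28 b{\left(o \right)} = 43 \cdot 28 \cdot 2 \sqrt{6} \left(-1 + \sqrt{6}\right) = 1204 \cdot 2 \sqrt{6} \left(-1 + \sqrt{6}\right) = 2408 \sqrt{6} \left(-1 + \sqrt{6}\right)$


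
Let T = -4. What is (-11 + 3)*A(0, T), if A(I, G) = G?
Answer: 32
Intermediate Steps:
(-11 + 3)*A(0, T) = (-11 + 3)*(-4) = -8*(-4) = 32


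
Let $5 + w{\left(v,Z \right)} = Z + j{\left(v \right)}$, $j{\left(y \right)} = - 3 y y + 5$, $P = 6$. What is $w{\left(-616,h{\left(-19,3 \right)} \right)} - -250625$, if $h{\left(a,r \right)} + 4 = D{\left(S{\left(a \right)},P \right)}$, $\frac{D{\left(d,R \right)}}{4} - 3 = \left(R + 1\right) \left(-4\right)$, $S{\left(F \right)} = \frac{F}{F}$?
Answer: $-887847$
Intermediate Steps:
$S{\left(F \right)} = 1$
$j{\left(y \right)} = 5 - 3 y^{2}$ ($j{\left(y \right)} = - 3 y^{2} + 5 = 5 - 3 y^{2}$)
$D{\left(d,R \right)} = -4 - 16 R$ ($D{\left(d,R \right)} = 12 + 4 \left(R + 1\right) \left(-4\right) = 12 + 4 \left(1 + R\right) \left(-4\right) = 12 + 4 \left(-4 - 4 R\right) = 12 - \left(16 + 16 R\right) = -4 - 16 R$)
$h{\left(a,r \right)} = -104$ ($h{\left(a,r \right)} = -4 - 100 = -104$)
$w{\left(v,Z \right)} = Z - 3 v^{2}$ ($w{\left(v,Z \right)} = -5 - \left(-5 - Z + 3 v^{2}\right) = -5 + \left(5 + Z - 3 v^{2}\right) = Z - 3 v^{2}$)
$w{\left(-616,h{\left(-19,3 \right)} \right)} - -250625 = \left(-104 - 3 \left(-616\right)^{2}\right) - -250625 = \left(-104 - 1138368\right) + 250625 = -1138472 + 250625 = -887847$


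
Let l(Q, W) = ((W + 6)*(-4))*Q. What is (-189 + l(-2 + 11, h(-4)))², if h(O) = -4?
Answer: 68121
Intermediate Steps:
l(Q, W) = Q*(-24 - 4*W) (l(Q, W) = ((6 + W)*(-4))*Q = (-24 - 4*W)*Q = Q*(-24 - 4*W))
(-189 + l(-2 + 11, h(-4)))² = (-189 - 4*(-2 + 11)*(6 - 4))² = (-189 - 4*9*2)² = (-189 - 72)² = (-261)² = 68121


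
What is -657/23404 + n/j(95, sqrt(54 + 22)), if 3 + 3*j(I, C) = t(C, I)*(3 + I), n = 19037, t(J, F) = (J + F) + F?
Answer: 8218910496001/2698190873380 - 3731252*sqrt(19)/115287595 ≈ 2.9050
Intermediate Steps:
t(J, F) = J + 2*F (t(J, F) = (F + J) + F = J + 2*F)
j(I, C) = -1 + (3 + I)*(C + 2*I)/3 (j(I, C) = -1 + ((C + 2*I)*(3 + I))/3 = -1 + ((3 + I)*(C + 2*I))/3 = -1 + (3 + I)*(C + 2*I)/3)
-657/23404 + n/j(95, sqrt(54 + 22)) = -657/23404 + 19037/(-1 + sqrt(54 + 22) + 2*95 + (1/3)*95*(sqrt(54 + 22) + 2*95)) = -657*1/23404 + 19037/(-1 + sqrt(76) + 190 + (1/3)*95*(sqrt(76) + 190)) = -657/23404 + 19037/(-1 + 2*sqrt(19) + 190 + (1/3)*95*(2*sqrt(19) + 190)) = -657/23404 + 19037/(-1 + 2*sqrt(19) + 190 + (1/3)*95*(190 + 2*sqrt(19))) = -657/23404 + 19037/(-1 + 2*sqrt(19) + 190 + (18050/3 + 190*sqrt(19)/3)) = -657/23404 + 19037/(18617/3 + 196*sqrt(19)/3)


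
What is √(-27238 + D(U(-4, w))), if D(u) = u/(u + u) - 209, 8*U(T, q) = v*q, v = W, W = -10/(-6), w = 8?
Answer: I*√109786/2 ≈ 165.67*I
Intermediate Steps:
W = 5/3 (W = -10*(-⅙) = 5/3 ≈ 1.6667)
v = 5/3 ≈ 1.6667
U(T, q) = 5*q/24 (U(T, q) = (5*q/3)/8 = 5*q/24)
D(u) = -417/2 (D(u) = u/((2*u)) - 209 = (1/(2*u))*u - 209 = ½ - 209 = -417/2)
√(-27238 + D(U(-4, w))) = √(-27238 - 417/2) = √(-54893/2) = I*√109786/2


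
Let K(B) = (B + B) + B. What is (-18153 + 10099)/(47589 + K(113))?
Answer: -4027/23964 ≈ -0.16804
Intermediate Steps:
K(B) = 3*B (K(B) = 2*B + B = 3*B)
(-18153 + 10099)/(47589 + K(113)) = (-18153 + 10099)/(47589 + 3*113) = -8054/(47589 + 339) = -8054/47928 = -8054*1/47928 = -4027/23964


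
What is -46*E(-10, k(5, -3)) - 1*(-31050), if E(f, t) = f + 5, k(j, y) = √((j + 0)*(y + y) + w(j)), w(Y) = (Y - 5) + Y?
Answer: 31280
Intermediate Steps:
w(Y) = -5 + 2*Y (w(Y) = (-5 + Y) + Y = -5 + 2*Y)
k(j, y) = √(-5 + 2*j + 2*j*y) (k(j, y) = √((j + 0)*(y + y) + (-5 + 2*j)) = √(j*(2*y) + (-5 + 2*j)) = √(2*j*y + (-5 + 2*j)) = √(-5 + 2*j + 2*j*y))
E(f, t) = 5 + f
-46*E(-10, k(5, -3)) - 1*(-31050) = -46*(5 - 10) - 1*(-31050) = -46*(-5) + 31050 = 230 + 31050 = 31280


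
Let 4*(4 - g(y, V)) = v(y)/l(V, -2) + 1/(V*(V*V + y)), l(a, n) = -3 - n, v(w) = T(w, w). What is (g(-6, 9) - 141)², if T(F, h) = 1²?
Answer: 34081959769/1822500 ≈ 18701.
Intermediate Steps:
T(F, h) = 1
v(w) = 1
g(y, V) = 17/4 - 1/(4*V*(y + V²)) (g(y, V) = 4 - (1/(-3 - 1*(-2)) + 1/(V*(V*V + y)))/4 = 4 - (1/(-3 + 2) + 1/(V*(V² + y)))/4 = 4 - (1/(-1) + 1/(V*(y + V²)))/4 = 4 - (1*(-1) + 1/(V*(y + V²)))/4 = 4 - (-1 + 1/(V*(y + V²)))/4 = 4 + (¼ - 1/(4*V*(y + V²))) = 17/4 - 1/(4*V*(y + V²)))
(g(-6, 9) - 141)² = ((¼)*(-1 + 17*9³ + 17*9*(-6))/(9*(-6 + 9²)) - 141)² = ((¼)*(⅑)*(-1 + 17*729 - 918)/(-6 + 81) - 141)² = ((¼)*(⅑)*(-1 + 12393 - 918)/75 - 141)² = ((¼)*(⅑)*(1/75)*11474 - 141)² = (5737/1350 - 141)² = (-184613/1350)² = 34081959769/1822500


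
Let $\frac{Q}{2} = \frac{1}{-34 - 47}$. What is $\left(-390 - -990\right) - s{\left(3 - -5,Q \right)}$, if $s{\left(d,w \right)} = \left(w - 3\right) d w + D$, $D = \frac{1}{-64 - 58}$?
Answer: $\frac{479793521}{800442} \approx 599.41$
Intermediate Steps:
$D = - \frac{1}{122}$ ($D = \frac{1}{-122} = - \frac{1}{122} \approx -0.0081967$)
$Q = - \frac{2}{81}$ ($Q = \frac{2}{-34 - 47} = \frac{2}{-81} = 2 \left(- \frac{1}{81}\right) = - \frac{2}{81} \approx -0.024691$)
$s{\left(d,w \right)} = - \frac{1}{122} + d w \left(-3 + w\right)$ ($s{\left(d,w \right)} = \left(w - 3\right) d w - \frac{1}{122} = \left(-3 + w\right) d w - \frac{1}{122} = d \left(-3 + w\right) w - \frac{1}{122} = d w \left(-3 + w\right) - \frac{1}{122} = - \frac{1}{122} + d w \left(-3 + w\right)$)
$\left(-390 - -990\right) - s{\left(3 - -5,Q \right)} = \left(-390 - -990\right) - \left(- \frac{1}{122} + \left(3 - -5\right) \left(- \frac{2}{81}\right)^{2} - 3 \left(3 - -5\right) \left(- \frac{2}{81}\right)\right) = \left(-390 + 990\right) - \left(- \frac{1}{122} + \left(3 + 5\right) \frac{4}{6561} - 3 \left(3 + 5\right) \left(- \frac{2}{81}\right)\right) = 600 - \left(- \frac{1}{122} + 8 \cdot \frac{4}{6561} - 24 \left(- \frac{2}{81}\right)\right) = 600 - \left(- \frac{1}{122} + \frac{32}{6561} + \frac{16}{27}\right) = 600 - \frac{471679}{800442} = \frac{479793521}{800442}$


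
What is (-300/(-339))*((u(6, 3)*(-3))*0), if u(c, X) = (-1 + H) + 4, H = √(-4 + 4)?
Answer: 0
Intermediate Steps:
H = 0 (H = √0 = 0)
u(c, X) = 3 (u(c, X) = (-1 + 0) + 4 = -1 + 4 = 3)
(-300/(-339))*((u(6, 3)*(-3))*0) = (-300/(-339))*((3*(-3))*0) = (-300*(-1/339))*(-9*0) = (100/113)*0 = 0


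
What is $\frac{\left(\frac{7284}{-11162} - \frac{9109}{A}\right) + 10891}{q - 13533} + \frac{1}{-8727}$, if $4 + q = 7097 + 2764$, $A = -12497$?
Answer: $- \frac{3314670556526083}{1118737704821082} \approx -2.9629$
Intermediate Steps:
$q = 9857$ ($q = -4 + \left(7097 + 2764\right) = -4 + 9861 = 9857$)
$\frac{\left(\frac{7284}{-11162} - \frac{9109}{A}\right) + 10891}{q - 13533} + \frac{1}{-8727} = \frac{\left(\frac{7284}{-11162} - \frac{9109}{-12497}\right) + 10891}{9857 - 13533} + \frac{1}{-8727} = \frac{\left(7284 \left(- \frac{1}{11162}\right) - - \frac{9109}{12497}\right) + 10891}{-3676} - \frac{1}{8727} = \left(\left(- \frac{3642}{5581} + \frac{9109}{12497}\right) + 10891\right) \left(- \frac{1}{3676}\right) - \frac{1}{8727} = \left(\frac{5323255}{69745757} + 10891\right) \left(- \frac{1}{3676}\right) - \frac{1}{8727} = \frac{759606362742}{69745757} \left(- \frac{1}{3676}\right) - \frac{1}{8727} = - \frac{379803181371}{128192701366} - \frac{1}{8727} = - \frac{3314670556526083}{1118737704821082}$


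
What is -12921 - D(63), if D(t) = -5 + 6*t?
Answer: -13294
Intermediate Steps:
-12921 - D(63) = -12921 - (-5 + 6*63) = -12921 - (-5 + 378) = -12921 - 1*373 = -12921 - 373 = -13294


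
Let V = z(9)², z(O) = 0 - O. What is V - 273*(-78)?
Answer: 21375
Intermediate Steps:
z(O) = -O
V = 81 (V = (-1*9)² = (-9)² = 81)
V - 273*(-78) = 81 - 273*(-78) = 81 - 1*(-21294) = 81 + 21294 = 21375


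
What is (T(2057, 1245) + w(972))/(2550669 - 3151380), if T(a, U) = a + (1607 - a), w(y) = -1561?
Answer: -46/600711 ≈ -7.6576e-5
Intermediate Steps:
T(a, U) = 1607
(T(2057, 1245) + w(972))/(2550669 - 3151380) = (1607 - 1561)/(2550669 - 3151380) = 46/(-600711) = 46*(-1/600711) = -46/600711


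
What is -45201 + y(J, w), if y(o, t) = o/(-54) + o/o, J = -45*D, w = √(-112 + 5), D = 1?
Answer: -271195/6 ≈ -45199.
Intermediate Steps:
w = I*√107 (w = √(-107) = I*√107 ≈ 10.344*I)
J = -45 (J = -45*1 = -45)
y(o, t) = 1 - o/54 (y(o, t) = o*(-1/54) + 1 = -o/54 + 1 = 1 - o/54)
-45201 + y(J, w) = -45201 + (1 - 1/54*(-45)) = -45201 + (1 + ⅚) = -45201 + 11/6 = -271195/6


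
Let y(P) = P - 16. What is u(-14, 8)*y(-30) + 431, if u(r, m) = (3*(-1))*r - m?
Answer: -1133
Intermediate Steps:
u(r, m) = -m - 3*r (u(r, m) = -3*r - m = -m - 3*r)
y(P) = -16 + P
u(-14, 8)*y(-30) + 431 = (-1*8 - 3*(-14))*(-16 - 30) + 431 = (-8 + 42)*(-46) + 431 = 34*(-46) + 431 = -1564 + 431 = -1133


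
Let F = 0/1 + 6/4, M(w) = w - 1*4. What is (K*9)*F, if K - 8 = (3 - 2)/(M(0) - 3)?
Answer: 1485/14 ≈ 106.07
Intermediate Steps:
M(w) = -4 + w (M(w) = w - 4 = -4 + w)
K = 55/7 (K = 8 + (3 - 2)/((-4 + 0) - 3) = 8 + 1/(-4 - 3) = 8 + 1/(-7) = 8 + 1*(-⅐) = 8 - ⅐ = 55/7 ≈ 7.8571)
F = 3/2 (F = 0*1 + 6*(¼) = 0 + 3/2 = 3/2 ≈ 1.5000)
(K*9)*F = ((55/7)*9)*(3/2) = (495/7)*(3/2) = 1485/14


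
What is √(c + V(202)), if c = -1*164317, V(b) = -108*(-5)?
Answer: I*√163777 ≈ 404.69*I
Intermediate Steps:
V(b) = 540
c = -164317
√(c + V(202)) = √(-164317 + 540) = √(-163777) = I*√163777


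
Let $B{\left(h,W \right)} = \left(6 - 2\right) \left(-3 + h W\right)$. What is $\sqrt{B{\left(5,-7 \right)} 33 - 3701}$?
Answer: $i \sqrt{8717} \approx 93.365 i$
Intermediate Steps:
$B{\left(h,W \right)} = -12 + 4 W h$ ($B{\left(h,W \right)} = 4 \left(-3 + W h\right) = -12 + 4 W h$)
$\sqrt{B{\left(5,-7 \right)} 33 - 3701} = \sqrt{\left(-12 + 4 \left(-7\right) 5\right) 33 - 3701} = \sqrt{\left(-12 - 140\right) 33 - 3701} = \sqrt{\left(-152\right) 33 - 3701} = \sqrt{-5016 - 3701} = \sqrt{-8717} = i \sqrt{8717}$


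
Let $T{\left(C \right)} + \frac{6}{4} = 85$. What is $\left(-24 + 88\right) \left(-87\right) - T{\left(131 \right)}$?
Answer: $- \frac{11303}{2} \approx -5651.5$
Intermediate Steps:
$T{\left(C \right)} = \frac{167}{2}$ ($T{\left(C \right)} = - \frac{3}{2} + 85 = \frac{167}{2}$)
$\left(-24 + 88\right) \left(-87\right) - T{\left(131 \right)} = \left(-24 + 88\right) \left(-87\right) - \frac{167}{2} = 64 \left(-87\right) - \frac{167}{2} = -5568 - \frac{167}{2} = - \frac{11303}{2}$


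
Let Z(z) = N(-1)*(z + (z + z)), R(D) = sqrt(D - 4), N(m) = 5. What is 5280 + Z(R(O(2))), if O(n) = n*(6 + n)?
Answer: 5280 + 30*sqrt(3) ≈ 5332.0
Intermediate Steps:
R(D) = sqrt(-4 + D)
Z(z) = 15*z (Z(z) = 5*(z + (z + z)) = 5*(z + 2*z) = 5*(3*z) = 15*z)
5280 + Z(R(O(2))) = 5280 + 15*sqrt(-4 + 2*(6 + 2)) = 5280 + 15*sqrt(-4 + 2*8) = 5280 + 15*sqrt(-4 + 16) = 5280 + 15*sqrt(12) = 5280 + 15*(2*sqrt(3)) = 5280 + 30*sqrt(3)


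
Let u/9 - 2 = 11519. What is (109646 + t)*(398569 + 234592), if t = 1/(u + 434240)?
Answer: 37344952128319735/537929 ≈ 6.9424e+10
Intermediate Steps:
u = 103689 (u = 18 + 9*11519 = 18 + 103671 = 103689)
t = 1/537929 (t = 1/(103689 + 434240) = 1/537929 ≈ 1.8590e-6)
(109646 + t)*(398569 + 234592) = (109646 + 1/537929)*(398569 + 234592) = (58981763135/537929)*633161 = 37344952128319735/537929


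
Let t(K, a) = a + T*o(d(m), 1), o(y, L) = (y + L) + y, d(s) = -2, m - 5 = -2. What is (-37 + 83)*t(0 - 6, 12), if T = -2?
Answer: 828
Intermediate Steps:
m = 3 (m = 5 - 2 = 3)
o(y, L) = L + 2*y (o(y, L) = (L + y) + y = L + 2*y)
t(K, a) = 6 + a (t(K, a) = a - 2*(1 + 2*(-2)) = a - 2*(1 - 4) = a - 2*(-3) = a + 6 = 6 + a)
(-37 + 83)*t(0 - 6, 12) = (-37 + 83)*(6 + 12) = 46*18 = 828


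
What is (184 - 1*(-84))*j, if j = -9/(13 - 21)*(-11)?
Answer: -6633/2 ≈ -3316.5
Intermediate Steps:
j = -99/8 (j = -9/(-8)*(-11) = -9*(-⅛)*(-11) = (9/8)*(-11) = -99/8 ≈ -12.375)
(184 - 1*(-84))*j = (184 - 1*(-84))*(-99/8) = (184 + 84)*(-99/8) = 268*(-99/8) = -6633/2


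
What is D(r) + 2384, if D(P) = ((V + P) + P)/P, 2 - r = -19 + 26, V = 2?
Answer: 11928/5 ≈ 2385.6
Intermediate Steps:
r = -5 (r = 2 - (-19 + 26) = 2 - 1*7 = 2 - 7 = -5)
D(P) = (2 + 2*P)/P (D(P) = ((2 + P) + P)/P = (2 + 2*P)/P)
D(r) + 2384 = (2 + 2/(-5)) + 2384 = (2 + 2*(-1/5)) + 2384 = (2 - 2/5) + 2384 = 8/5 + 2384 = 11928/5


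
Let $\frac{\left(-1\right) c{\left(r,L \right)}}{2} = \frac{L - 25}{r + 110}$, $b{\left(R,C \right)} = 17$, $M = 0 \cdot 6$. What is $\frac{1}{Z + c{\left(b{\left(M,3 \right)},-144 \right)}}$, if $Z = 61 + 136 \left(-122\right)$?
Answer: $- \frac{127}{2099099} \approx -6.0502 \cdot 10^{-5}$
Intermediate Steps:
$M = 0$
$c{\left(r,L \right)} = - \frac{2 \left(-25 + L\right)}{110 + r}$ ($c{\left(r,L \right)} = - 2 \frac{L - 25}{r + 110} = - 2 \frac{-25 + L}{110 + r} = - \frac{2 \left(-25 + L\right)}{110 + r}$)
$Z = -16531$ ($Z = 61 - 16592 = -16531$)
$\frac{1}{Z + c{\left(b{\left(M,3 \right)},-144 \right)}} = \frac{1}{-16531 + \frac{2 \left(25 - -144\right)}{110 + 17}} = \frac{1}{-16531 + \frac{2 \left(25 + 144\right)}{127}} = \frac{1}{-16531 + 2 \cdot \frac{1}{127} \cdot 169} = \frac{1}{-16531 + \frac{338}{127}} = \frac{1}{- \frac{2099099}{127}} = - \frac{127}{2099099}$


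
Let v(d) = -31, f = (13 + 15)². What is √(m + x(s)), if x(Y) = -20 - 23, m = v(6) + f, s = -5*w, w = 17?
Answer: √710 ≈ 26.646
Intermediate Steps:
f = 784 (f = 28² = 784)
s = -85 (s = -5*17 = -85)
m = 753 (m = -31 + 784 = 753)
x(Y) = -43
√(m + x(s)) = √(753 - 43) = √710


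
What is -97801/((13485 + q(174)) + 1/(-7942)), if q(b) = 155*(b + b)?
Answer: -776735542/535489349 ≈ -1.4505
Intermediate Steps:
q(b) = 310*b (q(b) = 155*(2*b) = 310*b)
-97801/((13485 + q(174)) + 1/(-7942)) = -97801/((13485 + 310*174) + 1/(-7942)) = -97801/((13485 + 53940) - 1/7942) = -97801/(67425 - 1/7942) = -97801/535489349/7942 = -97801*7942/535489349 = -776735542/535489349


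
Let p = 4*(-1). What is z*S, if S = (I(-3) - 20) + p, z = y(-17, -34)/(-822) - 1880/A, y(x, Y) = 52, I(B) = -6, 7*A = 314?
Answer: 27084620/21509 ≈ 1259.2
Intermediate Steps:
A = 314/7 (A = (1/7)*314 = 314/7 ≈ 44.857)
z = -2708462/64527 (z = 52/(-822) - 1880/314/7 = 52*(-1/822) - 1880*7/314 = -26/411 - 6580/157 = -2708462/64527 ≈ -41.974)
p = -4
S = -30 (S = (-6 - 20) - 4 = -26 - 4 = -30)
z*S = -2708462/64527*(-30) = 27084620/21509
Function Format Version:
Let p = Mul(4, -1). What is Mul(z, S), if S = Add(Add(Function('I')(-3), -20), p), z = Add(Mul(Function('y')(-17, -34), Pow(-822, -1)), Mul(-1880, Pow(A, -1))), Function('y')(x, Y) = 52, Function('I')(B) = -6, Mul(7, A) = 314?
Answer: Rational(27084620, 21509) ≈ 1259.2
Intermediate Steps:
A = Rational(314, 7) (A = Mul(Rational(1, 7), 314) = Rational(314, 7) ≈ 44.857)
z = Rational(-2708462, 64527) (z = Add(Mul(52, Pow(-822, -1)), Mul(-1880, Pow(Rational(314, 7), -1))) = Add(Mul(52, Rational(-1, 822)), Mul(-1880, Rational(7, 314))) = Add(Rational(-26, 411), Rational(-6580, 157)) = Rational(-2708462, 64527) ≈ -41.974)
p = -4
S = -30 (S = Add(Add(-6, -20), -4) = Add(-26, -4) = -30)
Mul(z, S) = Mul(Rational(-2708462, 64527), -30) = Rational(27084620, 21509)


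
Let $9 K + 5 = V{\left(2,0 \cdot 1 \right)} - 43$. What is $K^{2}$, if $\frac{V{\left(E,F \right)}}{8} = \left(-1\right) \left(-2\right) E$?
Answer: $\frac{256}{81} \approx 3.1605$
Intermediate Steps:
$V{\left(E,F \right)} = 16 E$ ($V{\left(E,F \right)} = 8 \left(-1\right) \left(-2\right) E = 8 \cdot 2 E = 16 E$)
$K = - \frac{16}{9}$ ($K = - \frac{5}{9} + \frac{16 \cdot 2 - 43}{9} = - \frac{5}{9} + \frac{32 - 43}{9} = - \frac{5}{9} + \frac{1}{9} \left(-11\right) = - \frac{5}{9} - \frac{11}{9} = - \frac{16}{9} \approx -1.7778$)
$K^{2} = \left(- \frac{16}{9}\right)^{2} = \frac{256}{81}$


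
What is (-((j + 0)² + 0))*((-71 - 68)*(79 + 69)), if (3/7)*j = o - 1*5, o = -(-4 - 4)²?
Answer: 533246812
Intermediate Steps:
o = -64 (o = -1*(-8)² = -1*64 = -64)
j = -161 (j = 7*(-64 - 1*5)/3 = 7*(-64 - 5)/3 = (7/3)*(-69) = -161)
(-((j + 0)² + 0))*((-71 - 68)*(79 + 69)) = (-((-161 + 0)² + 0))*((-71 - 68)*(79 + 69)) = (-((-161)² + 0))*(-139*148) = -(25921 + 0)*(-20572) = -1*25921*(-20572) = -25921*(-20572) = 533246812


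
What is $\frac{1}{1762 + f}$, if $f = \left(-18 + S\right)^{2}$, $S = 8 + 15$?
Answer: $\frac{1}{1787} \approx 0.0005596$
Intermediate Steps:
$S = 23$
$f = 25$ ($f = \left(-18 + 23\right)^{2} = 5^{2} = 25$)
$\frac{1}{1762 + f} = \frac{1}{1762 + 25} = \frac{1}{1787}$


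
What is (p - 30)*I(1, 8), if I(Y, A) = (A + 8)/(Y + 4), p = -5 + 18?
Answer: -272/5 ≈ -54.400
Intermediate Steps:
p = 13
I(Y, A) = (8 + A)/(4 + Y)
(p - 30)*I(1, 8) = (13 - 30)*((8 + 8)/(4 + 1)) = -17*16/5 = -272/5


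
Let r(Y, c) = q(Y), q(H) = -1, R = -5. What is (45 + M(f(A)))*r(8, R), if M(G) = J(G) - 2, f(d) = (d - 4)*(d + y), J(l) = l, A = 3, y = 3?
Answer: -37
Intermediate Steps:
r(Y, c) = -1
f(d) = (-4 + d)*(3 + d) (f(d) = (d - 4)*(d + 3) = (-4 + d)*(3 + d))
M(G) = -2 + G (M(G) = G - 2 = -2 + G)
(45 + M(f(A)))*r(8, R) = (45 + (-2 + (-12 + 3**2 - 1*3)))*(-1) = (45 + (-2 + (-12 + 9 - 3)))*(-1) = (45 + (-2 - 6))*(-1) = (45 - 8)*(-1) = 37*(-1) = -37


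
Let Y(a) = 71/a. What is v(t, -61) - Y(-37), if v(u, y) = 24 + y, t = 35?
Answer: -1298/37 ≈ -35.081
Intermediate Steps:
v(t, -61) - Y(-37) = (24 - 61) - 71/(-37) = -37 - 71*(-1)/37 = -37 - 1*(-71/37) = -37 + 71/37 = -1298/37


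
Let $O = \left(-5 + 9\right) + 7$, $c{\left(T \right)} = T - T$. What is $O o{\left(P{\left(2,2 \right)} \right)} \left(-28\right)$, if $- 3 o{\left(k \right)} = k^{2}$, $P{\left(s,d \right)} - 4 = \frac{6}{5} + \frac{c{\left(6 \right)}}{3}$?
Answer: $\frac{208208}{75} \approx 2776.1$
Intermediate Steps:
$c{\left(T \right)} = 0$
$P{\left(s,d \right)} = \frac{26}{5}$ ($P{\left(s,d \right)} = 4 + \left(\frac{6}{5} + \frac{0}{3}\right) = 4 + \left(6 \cdot \frac{1}{5} + 0 \cdot \frac{1}{3}\right) = 4 + \left(\frac{6}{5} + 0\right) = 4 + \frac{6}{5} = \frac{26}{5}$)
$O = 11$ ($O = 4 + 7 = 11$)
$o{\left(k \right)} = - \frac{k^{2}}{3}$
$O o{\left(P{\left(2,2 \right)} \right)} \left(-28\right) = 11 \left(- \frac{\left(\frac{26}{5}\right)^{2}}{3}\right) \left(-28\right) = 11 \left(\left(- \frac{1}{3}\right) \frac{676}{25}\right) \left(-28\right) = 11 \left(- \frac{676}{75}\right) \left(-28\right) = \left(- \frac{7436}{75}\right) \left(-28\right) = \frac{208208}{75}$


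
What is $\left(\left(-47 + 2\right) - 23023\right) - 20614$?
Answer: $-43682$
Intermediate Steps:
$\left(\left(-47 + 2\right) - 23023\right) - 20614 = \left(-45 - 23023\right) - 20614 = -23068 - 20614 = -43682$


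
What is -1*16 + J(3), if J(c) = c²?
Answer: -7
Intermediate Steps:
-1*16 + J(3) = -1*16 + 3² = -16 + 9 = -7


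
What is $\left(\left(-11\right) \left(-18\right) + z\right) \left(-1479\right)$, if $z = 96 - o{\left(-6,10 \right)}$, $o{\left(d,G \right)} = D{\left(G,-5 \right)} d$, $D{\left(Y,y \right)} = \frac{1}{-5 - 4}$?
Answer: $-433840$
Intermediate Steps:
$D{\left(Y,y \right)} = - \frac{1}{9}$ ($D{\left(Y,y \right)} = \frac{1}{-9} = - \frac{1}{9}$)
$o{\left(d,G \right)} = - \frac{d}{9}$
$z = \frac{286}{3}$ ($z = 96 - \left(- \frac{1}{9}\right) \left(-6\right) = 96 - \frac{2}{3} = \frac{286}{3} \approx 95.333$)
$\left(\left(-11\right) \left(-18\right) + z\right) \left(-1479\right) = \left(\left(-11\right) \left(-18\right) + \frac{286}{3}\right) \left(-1479\right) = \left(198 + \frac{286}{3}\right) \left(-1479\right) = \frac{880}{3} \left(-1479\right) = -433840$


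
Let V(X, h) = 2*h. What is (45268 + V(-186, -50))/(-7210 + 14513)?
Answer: 45168/7303 ≈ 6.1849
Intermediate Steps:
(45268 + V(-186, -50))/(-7210 + 14513) = (45268 + 2*(-50))/(-7210 + 14513) = (45268 - 100)/7303 = 45168*(1/7303) = 45168/7303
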